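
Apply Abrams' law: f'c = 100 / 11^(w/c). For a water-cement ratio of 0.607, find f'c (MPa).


f'c = 100 / 11^0.607
= 100 / 4.287
= 23.33 MPa

23.33


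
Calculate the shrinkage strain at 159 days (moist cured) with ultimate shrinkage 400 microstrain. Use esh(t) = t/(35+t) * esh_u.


esh(159) = 159 / (35 + 159) * 400
= 159 / 194 * 400
= 327.8 microstrain

327.8


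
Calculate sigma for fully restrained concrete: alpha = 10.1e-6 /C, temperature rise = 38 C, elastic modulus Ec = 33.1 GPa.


sigma = alpha * dT * Ec
= 10.1e-6 * 38 * 33.1 * 1000
= 12.704 MPa

12.704


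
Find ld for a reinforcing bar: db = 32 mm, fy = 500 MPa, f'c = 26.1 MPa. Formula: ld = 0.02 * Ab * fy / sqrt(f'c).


Ab = pi * 32^2 / 4 = 804.248 mm2
ld = 0.02 * 804.248 * 500 / sqrt(26.1)
= 1574.2 mm

1574.2


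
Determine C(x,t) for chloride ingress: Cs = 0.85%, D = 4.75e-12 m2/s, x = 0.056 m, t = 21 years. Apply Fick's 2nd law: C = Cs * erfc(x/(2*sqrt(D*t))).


t_seconds = 21 * 365.25 * 24 * 3600 = 662709600.0 s
arg = 0.056 / (2 * sqrt(4.75e-12 * 662709600.0))
= 0.4991
erfc(0.4991) = 0.4803
C = 0.85 * 0.4803 = 0.4083%

0.4083


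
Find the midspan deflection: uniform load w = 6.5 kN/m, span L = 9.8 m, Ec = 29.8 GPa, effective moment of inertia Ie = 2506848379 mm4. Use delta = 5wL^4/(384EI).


Convert: L = 9.8 m = 9800 mm, Ec = 29.8 GPa = 29800 MPa
delta = 5 * 6.5 * 9800^4 / (384 * 29800 * 2506848379)
= 10.45 mm

10.45


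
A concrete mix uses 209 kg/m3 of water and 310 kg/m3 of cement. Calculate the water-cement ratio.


w/c = water / cement
w/c = 209 / 310 = 0.674

0.674


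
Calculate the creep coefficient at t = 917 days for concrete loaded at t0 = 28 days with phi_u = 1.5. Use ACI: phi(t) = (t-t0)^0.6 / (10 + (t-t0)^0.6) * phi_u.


dt = 917 - 28 = 889
phi = 889^0.6 / (10 + 889^0.6) * 1.5
= 1.282

1.282


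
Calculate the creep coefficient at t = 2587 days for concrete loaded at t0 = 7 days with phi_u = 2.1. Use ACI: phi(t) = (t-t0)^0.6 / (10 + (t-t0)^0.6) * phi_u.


dt = 2587 - 7 = 2580
phi = 2580^0.6 / (10 + 2580^0.6) * 2.1
= 1.927

1.927


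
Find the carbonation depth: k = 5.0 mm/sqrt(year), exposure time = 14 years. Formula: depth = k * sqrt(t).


depth = k * sqrt(t)
= 5.0 * sqrt(14)
= 18.71 mm

18.71


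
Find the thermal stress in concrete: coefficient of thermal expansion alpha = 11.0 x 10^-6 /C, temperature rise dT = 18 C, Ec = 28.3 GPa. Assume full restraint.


sigma = alpha * dT * Ec
= 11.0e-6 * 18 * 28.3 * 1000
= 5.603 MPa

5.603


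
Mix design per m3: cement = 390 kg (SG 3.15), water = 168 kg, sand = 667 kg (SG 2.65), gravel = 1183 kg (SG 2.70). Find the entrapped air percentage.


Vol cement = 390 / (3.15 * 1000) = 0.12381 m3
Vol water = 168 / 1000 = 0.168 m3
Vol sand = 667 / (2.65 * 1000) = 0.251698 m3
Vol gravel = 1183 / (2.70 * 1000) = 0.438148 m3
Total solid + water volume = 0.981656 m3
Air = (1 - 0.981656) * 100 = 1.83%

1.83


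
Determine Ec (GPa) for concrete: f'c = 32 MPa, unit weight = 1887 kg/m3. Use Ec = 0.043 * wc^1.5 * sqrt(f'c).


Ec = 0.043 * 1887^1.5 * sqrt(32) / 1000
= 19.94 GPa

19.94


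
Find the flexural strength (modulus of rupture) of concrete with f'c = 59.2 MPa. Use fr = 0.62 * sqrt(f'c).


fr = 0.62 * sqrt(59.2)
= 4.77 MPa

4.77


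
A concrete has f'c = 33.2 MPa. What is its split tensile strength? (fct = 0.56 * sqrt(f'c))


fct = 0.56 * sqrt(33.2)
= 0.56 * 5.762
= 3.227 MPa

3.227


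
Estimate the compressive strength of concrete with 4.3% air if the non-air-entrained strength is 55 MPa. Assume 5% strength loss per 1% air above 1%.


Strength loss = (4.3 - 1) * 5 = 16.5%
f'c = 55 * (1 - 16.5/100)
= 45.92 MPa

45.92


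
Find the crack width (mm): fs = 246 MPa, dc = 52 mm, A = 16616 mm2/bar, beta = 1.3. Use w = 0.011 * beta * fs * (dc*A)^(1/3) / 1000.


w = 0.011 * beta * fs * (dc * A)^(1/3) / 1000
= 0.011 * 1.3 * 246 * (52 * 16616)^(1/3) / 1000
= 0.335 mm

0.335


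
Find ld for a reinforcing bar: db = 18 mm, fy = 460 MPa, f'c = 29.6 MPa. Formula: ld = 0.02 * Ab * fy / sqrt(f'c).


Ab = pi * 18^2 / 4 = 254.469 mm2
ld = 0.02 * 254.469 * 460 / sqrt(29.6)
= 430.3 mm

430.3


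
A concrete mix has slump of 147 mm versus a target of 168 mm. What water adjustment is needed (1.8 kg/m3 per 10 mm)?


Difference = 168 - 147 = 21 mm
Water adjustment = 21 * 1.8 / 10 = 3.8 kg/m3

3.8


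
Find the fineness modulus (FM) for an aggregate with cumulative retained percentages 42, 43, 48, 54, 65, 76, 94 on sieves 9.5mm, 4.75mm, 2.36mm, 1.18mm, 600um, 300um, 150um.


FM = sum(cumulative % retained) / 100
= 422 / 100
= 4.22

4.22


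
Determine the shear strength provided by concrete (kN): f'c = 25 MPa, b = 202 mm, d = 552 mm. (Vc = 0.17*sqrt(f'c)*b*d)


Vc = 0.17 * sqrt(25) * 202 * 552 / 1000
= 94.78 kN

94.78


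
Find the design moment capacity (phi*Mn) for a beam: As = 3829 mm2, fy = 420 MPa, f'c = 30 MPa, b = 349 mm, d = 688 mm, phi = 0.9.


a = As * fy / (0.85 * f'c * b)
= 3829 * 420 / (0.85 * 30 * 349)
= 180.7045 mm
Mn = As * fy * (d - a/2) / 10^6
= 961.1251 kN-m
phi*Mn = 0.9 * 961.1251 = 865.01 kN-m

865.01


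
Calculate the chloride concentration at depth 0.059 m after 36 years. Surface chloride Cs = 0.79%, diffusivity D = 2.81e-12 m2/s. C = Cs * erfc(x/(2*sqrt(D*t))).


t_seconds = 36 * 365.25 * 24 * 3600 = 1136073600.0 s
arg = 0.059 / (2 * sqrt(2.81e-12 * 1136073600.0))
= 0.5221
erfc(0.5221) = 0.4603
C = 0.79 * 0.4603 = 0.3636%

0.3636


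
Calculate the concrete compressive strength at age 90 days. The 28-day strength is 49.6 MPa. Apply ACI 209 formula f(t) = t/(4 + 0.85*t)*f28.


f(90) = 90 / (4 + 0.85 * 90) * 49.6
= 90 / 80.5 * 49.6
= 55.45 MPa

55.45


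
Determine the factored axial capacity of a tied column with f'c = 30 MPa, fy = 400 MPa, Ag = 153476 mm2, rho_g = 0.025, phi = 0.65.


Ast = rho * Ag = 0.025 * 153476 = 3836.9 mm2
phi*Pn = 0.65 * 0.80 * (0.85 * 30 * (153476 - 3836.9) + 400 * 3836.9) / 1000
= 2782.29 kN

2782.29


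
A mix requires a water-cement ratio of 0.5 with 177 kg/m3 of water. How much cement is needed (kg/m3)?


Cement = water / (w/c)
= 177 / 0.5
= 354.0 kg/m3

354.0


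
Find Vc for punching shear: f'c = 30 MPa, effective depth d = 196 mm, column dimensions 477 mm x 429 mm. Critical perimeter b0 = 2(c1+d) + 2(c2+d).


b0 = 2*(477 + 196) + 2*(429 + 196) = 2596 mm
Vc = 0.33 * sqrt(30) * 2596 * 196 / 1000
= 919.68 kN

919.68


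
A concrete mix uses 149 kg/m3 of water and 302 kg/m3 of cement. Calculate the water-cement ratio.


w/c = water / cement
w/c = 149 / 302 = 0.493

0.493


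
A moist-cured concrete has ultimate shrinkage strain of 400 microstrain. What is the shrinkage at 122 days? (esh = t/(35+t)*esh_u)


esh(122) = 122 / (35 + 122) * 400
= 122 / 157 * 400
= 310.8 microstrain

310.8


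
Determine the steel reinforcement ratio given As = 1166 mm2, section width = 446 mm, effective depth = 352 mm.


rho = As / (b * d)
= 1166 / (446 * 352)
= 0.0074

0.0074


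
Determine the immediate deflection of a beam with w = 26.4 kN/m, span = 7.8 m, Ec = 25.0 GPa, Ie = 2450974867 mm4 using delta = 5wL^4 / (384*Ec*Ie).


Convert: L = 7.8 m = 7800 mm, Ec = 25.0 GPa = 25000 MPa
delta = 5 * 26.4 * 7800^4 / (384 * 25000 * 2450974867)
= 20.77 mm

20.77


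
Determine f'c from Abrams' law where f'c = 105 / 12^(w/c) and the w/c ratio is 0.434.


f'c = 105 / 12^0.434
= 105 / 2.94
= 35.71 MPa

35.71


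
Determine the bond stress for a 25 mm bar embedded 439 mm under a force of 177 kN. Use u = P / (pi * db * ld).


u = P / (pi * db * ld)
= 177 * 1000 / (pi * 25 * 439)
= 5.134 MPa

5.134


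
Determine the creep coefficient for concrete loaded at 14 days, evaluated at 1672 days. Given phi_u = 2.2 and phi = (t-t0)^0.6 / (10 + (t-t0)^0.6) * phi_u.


dt = 1672 - 14 = 1658
phi = 1658^0.6 / (10 + 1658^0.6) * 2.2
= 1.97

1.97


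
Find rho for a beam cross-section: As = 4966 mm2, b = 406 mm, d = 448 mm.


rho = As / (b * d)
= 4966 / (406 * 448)
= 0.0273

0.0273


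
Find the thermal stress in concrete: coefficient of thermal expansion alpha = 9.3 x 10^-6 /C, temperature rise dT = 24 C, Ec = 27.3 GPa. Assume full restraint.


sigma = alpha * dT * Ec
= 9.3e-6 * 24 * 27.3 * 1000
= 6.093 MPa

6.093


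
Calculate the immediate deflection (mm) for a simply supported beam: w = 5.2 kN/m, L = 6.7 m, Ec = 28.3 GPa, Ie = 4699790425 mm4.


Convert: L = 6.7 m = 6700 mm, Ec = 28.3 GPa = 28300 MPa
delta = 5 * 5.2 * 6700^4 / (384 * 28300 * 4699790425)
= 1.03 mm

1.03


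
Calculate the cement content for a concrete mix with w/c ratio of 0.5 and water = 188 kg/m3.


Cement = water / (w/c)
= 188 / 0.5
= 376.0 kg/m3

376.0


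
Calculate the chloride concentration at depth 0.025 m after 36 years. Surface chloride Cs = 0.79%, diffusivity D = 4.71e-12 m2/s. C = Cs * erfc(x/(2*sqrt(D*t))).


t_seconds = 36 * 365.25 * 24 * 3600 = 1136073600.0 s
arg = 0.025 / (2 * sqrt(4.71e-12 * 1136073600.0))
= 0.1709
erfc(0.1709) = 0.809
C = 0.79 * 0.809 = 0.6391%

0.6391


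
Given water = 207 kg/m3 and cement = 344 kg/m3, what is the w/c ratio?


w/c = water / cement
w/c = 207 / 344 = 0.602

0.602


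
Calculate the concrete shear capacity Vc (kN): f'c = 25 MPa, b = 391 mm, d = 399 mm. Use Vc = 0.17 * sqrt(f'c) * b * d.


Vc = 0.17 * sqrt(25) * 391 * 399 / 1000
= 132.61 kN

132.61


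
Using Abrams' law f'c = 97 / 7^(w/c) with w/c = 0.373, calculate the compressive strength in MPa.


f'c = 97 / 7^0.373
= 97 / 2.066
= 46.94 MPa

46.94


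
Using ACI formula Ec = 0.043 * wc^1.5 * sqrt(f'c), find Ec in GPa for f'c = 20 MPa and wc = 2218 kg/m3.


Ec = 0.043 * 2218^1.5 * sqrt(20) / 1000
= 20.09 GPa

20.09


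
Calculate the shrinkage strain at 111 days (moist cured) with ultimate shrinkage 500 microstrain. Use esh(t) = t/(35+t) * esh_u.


esh(111) = 111 / (35 + 111) * 500
= 111 / 146 * 500
= 380.1 microstrain

380.1


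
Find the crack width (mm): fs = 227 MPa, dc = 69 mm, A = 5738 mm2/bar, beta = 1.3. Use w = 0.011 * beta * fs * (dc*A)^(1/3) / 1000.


w = 0.011 * beta * fs * (dc * A)^(1/3) / 1000
= 0.011 * 1.3 * 227 * (69 * 5738)^(1/3) / 1000
= 0.238 mm

0.238


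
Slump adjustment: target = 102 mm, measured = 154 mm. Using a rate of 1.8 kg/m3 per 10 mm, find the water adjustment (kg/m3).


Difference = 102 - 154 = -52 mm
Water adjustment = -52 * 1.8 / 10 = -9.4 kg/m3

-9.4


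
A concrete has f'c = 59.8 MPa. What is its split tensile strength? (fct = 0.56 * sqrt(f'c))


fct = 0.56 * sqrt(59.8)
= 0.56 * 7.733
= 4.331 MPa

4.331


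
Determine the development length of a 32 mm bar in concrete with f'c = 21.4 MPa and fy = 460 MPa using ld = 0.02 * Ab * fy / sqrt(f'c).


Ab = pi * 32^2 / 4 = 804.248 mm2
ld = 0.02 * 804.248 * 460 / sqrt(21.4)
= 1599.5 mm

1599.5


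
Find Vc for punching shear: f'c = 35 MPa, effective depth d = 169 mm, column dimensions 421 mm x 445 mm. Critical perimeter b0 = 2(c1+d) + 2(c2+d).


b0 = 2*(421 + 169) + 2*(445 + 169) = 2408 mm
Vc = 0.33 * sqrt(35) * 2408 * 169 / 1000
= 794.49 kN

794.49


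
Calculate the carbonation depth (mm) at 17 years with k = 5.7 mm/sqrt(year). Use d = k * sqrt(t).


depth = k * sqrt(t)
= 5.7 * sqrt(17)
= 23.5 mm

23.5


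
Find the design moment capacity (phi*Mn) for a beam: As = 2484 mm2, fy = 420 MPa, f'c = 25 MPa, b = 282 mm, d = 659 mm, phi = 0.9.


a = As * fy / (0.85 * f'c * b)
= 2484 * 420 / (0.85 * 25 * 282)
= 174.0976 mm
Mn = As * fy * (d - a/2) / 10^6
= 596.7052 kN-m
phi*Mn = 0.9 * 596.7052 = 537.03 kN-m

537.03


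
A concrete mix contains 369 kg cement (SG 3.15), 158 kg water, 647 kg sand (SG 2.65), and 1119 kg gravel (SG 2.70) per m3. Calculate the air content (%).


Vol cement = 369 / (3.15 * 1000) = 0.117143 m3
Vol water = 158 / 1000 = 0.158 m3
Vol sand = 647 / (2.65 * 1000) = 0.244151 m3
Vol gravel = 1119 / (2.70 * 1000) = 0.414444 m3
Total solid + water volume = 0.933738 m3
Air = (1 - 0.933738) * 100 = 6.63%

6.63


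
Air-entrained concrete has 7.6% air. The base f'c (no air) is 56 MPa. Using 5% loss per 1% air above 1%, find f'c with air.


Strength loss = (7.6 - 1) * 5 = 33.0%
f'c = 56 * (1 - 33.0/100)
= 37.52 MPa

37.52


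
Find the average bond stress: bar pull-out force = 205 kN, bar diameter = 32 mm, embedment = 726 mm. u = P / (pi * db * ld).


u = P / (pi * db * ld)
= 205 * 1000 / (pi * 32 * 726)
= 2.809 MPa

2.809


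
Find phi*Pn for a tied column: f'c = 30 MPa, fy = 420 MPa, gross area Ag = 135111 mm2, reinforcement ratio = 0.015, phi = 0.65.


Ast = rho * Ag = 0.015 * 135111 = 2026.665 mm2
phi*Pn = 0.65 * 0.80 * (0.85 * 30 * (135111 - 2026.665) + 420 * 2026.665) / 1000
= 2207.32 kN

2207.32


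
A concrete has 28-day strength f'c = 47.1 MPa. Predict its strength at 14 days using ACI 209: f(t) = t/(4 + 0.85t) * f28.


f(14) = 14 / (4 + 0.85 * 14) * 47.1
= 14 / 15.9 * 47.1
= 41.47 MPa

41.47


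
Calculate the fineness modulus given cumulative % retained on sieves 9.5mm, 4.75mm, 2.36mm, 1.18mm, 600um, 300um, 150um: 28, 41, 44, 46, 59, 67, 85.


FM = sum(cumulative % retained) / 100
= 370 / 100
= 3.7

3.7


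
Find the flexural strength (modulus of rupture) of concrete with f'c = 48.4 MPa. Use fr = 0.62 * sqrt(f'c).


fr = 0.62 * sqrt(48.4)
= 4.313 MPa

4.313


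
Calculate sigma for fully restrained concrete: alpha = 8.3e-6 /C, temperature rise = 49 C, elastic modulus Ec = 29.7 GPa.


sigma = alpha * dT * Ec
= 8.3e-6 * 49 * 29.7 * 1000
= 12.079 MPa

12.079


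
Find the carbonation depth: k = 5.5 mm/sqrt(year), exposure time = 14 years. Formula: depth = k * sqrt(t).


depth = k * sqrt(t)
= 5.5 * sqrt(14)
= 20.58 mm

20.58


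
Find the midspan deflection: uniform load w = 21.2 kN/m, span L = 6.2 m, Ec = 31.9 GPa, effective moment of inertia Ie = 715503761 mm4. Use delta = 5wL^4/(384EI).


Convert: L = 6.2 m = 6200 mm, Ec = 31.9 GPa = 31900 MPa
delta = 5 * 21.2 * 6200^4 / (384 * 31900 * 715503761)
= 17.87 mm

17.87


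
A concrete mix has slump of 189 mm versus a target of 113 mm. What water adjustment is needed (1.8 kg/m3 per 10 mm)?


Difference = 113 - 189 = -76 mm
Water adjustment = -76 * 1.8 / 10 = -13.7 kg/m3

-13.7


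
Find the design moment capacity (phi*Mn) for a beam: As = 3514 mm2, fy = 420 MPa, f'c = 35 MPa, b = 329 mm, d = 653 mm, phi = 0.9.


a = As * fy / (0.85 * f'c * b)
= 3514 * 420 / (0.85 * 35 * 329)
= 150.7885 mm
Mn = As * fy * (d - a/2) / 10^6
= 852.4768 kN-m
phi*Mn = 0.9 * 852.4768 = 767.23 kN-m

767.23


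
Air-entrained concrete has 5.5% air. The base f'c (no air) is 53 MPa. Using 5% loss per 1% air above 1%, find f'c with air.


Strength loss = (5.5 - 1) * 5 = 22.5%
f'c = 53 * (1 - 22.5/100)
= 41.08 MPa

41.08


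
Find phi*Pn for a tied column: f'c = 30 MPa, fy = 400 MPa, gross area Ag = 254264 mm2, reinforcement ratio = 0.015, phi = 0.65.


Ast = rho * Ag = 0.015 * 254264 = 3813.96 mm2
phi*Pn = 0.65 * 0.80 * (0.85 * 30 * (254264 - 3813.96) + 400 * 3813.96) / 1000
= 4114.27 kN

4114.27


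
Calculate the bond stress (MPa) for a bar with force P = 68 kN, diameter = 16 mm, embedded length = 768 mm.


u = P / (pi * db * ld)
= 68 * 1000 / (pi * 16 * 768)
= 1.761 MPa

1.761


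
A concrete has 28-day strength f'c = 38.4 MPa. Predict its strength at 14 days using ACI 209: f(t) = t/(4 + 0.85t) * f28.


f(14) = 14 / (4 + 0.85 * 14) * 38.4
= 14 / 15.9 * 38.4
= 33.81 MPa

33.81


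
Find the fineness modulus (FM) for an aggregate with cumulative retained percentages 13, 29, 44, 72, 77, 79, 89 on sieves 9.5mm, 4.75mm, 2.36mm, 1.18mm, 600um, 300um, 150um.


FM = sum(cumulative % retained) / 100
= 403 / 100
= 4.03

4.03


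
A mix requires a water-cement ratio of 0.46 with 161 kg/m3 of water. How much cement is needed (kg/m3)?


Cement = water / (w/c)
= 161 / 0.46
= 350.0 kg/m3

350.0


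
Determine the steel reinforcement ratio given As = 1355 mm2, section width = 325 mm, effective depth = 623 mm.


rho = As / (b * d)
= 1355 / (325 * 623)
= 0.0067

0.0067


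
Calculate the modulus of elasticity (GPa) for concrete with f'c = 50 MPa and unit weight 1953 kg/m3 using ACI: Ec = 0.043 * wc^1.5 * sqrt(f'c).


Ec = 0.043 * 1953^1.5 * sqrt(50) / 1000
= 26.24 GPa

26.24


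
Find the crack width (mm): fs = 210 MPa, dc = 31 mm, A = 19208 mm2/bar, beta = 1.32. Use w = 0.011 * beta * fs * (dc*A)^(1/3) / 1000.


w = 0.011 * beta * fs * (dc * A)^(1/3) / 1000
= 0.011 * 1.32 * 210 * (31 * 19208)^(1/3) / 1000
= 0.257 mm

0.257


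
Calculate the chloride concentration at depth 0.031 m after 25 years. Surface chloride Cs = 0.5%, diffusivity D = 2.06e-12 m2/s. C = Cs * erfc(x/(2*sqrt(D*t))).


t_seconds = 25 * 365.25 * 24 * 3600 = 788940000.0 s
arg = 0.031 / (2 * sqrt(2.06e-12 * 788940000.0))
= 0.3845
erfc(0.3845) = 0.5866
C = 0.5 * 0.5866 = 0.2933%

0.2933


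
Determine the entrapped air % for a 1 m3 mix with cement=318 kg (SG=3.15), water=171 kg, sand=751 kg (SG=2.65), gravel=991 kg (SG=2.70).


Vol cement = 318 / (3.15 * 1000) = 0.100952 m3
Vol water = 171 / 1000 = 0.171 m3
Vol sand = 751 / (2.65 * 1000) = 0.283396 m3
Vol gravel = 991 / (2.70 * 1000) = 0.367037 m3
Total solid + water volume = 0.922386 m3
Air = (1 - 0.922386) * 100 = 7.76%

7.76


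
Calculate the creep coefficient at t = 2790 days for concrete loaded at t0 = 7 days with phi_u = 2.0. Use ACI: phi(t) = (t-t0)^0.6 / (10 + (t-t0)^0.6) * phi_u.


dt = 2790 - 7 = 2783
phi = 2783^0.6 / (10 + 2783^0.6) * 2.0
= 1.842

1.842


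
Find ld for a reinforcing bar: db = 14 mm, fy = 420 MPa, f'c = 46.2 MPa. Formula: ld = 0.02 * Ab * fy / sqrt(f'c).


Ab = pi * 14^2 / 4 = 153.938 mm2
ld = 0.02 * 153.938 * 420 / sqrt(46.2)
= 190.2 mm

190.2


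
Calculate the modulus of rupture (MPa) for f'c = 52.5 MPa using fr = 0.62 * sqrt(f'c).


fr = 0.62 * sqrt(52.5)
= 4.492 MPa

4.492


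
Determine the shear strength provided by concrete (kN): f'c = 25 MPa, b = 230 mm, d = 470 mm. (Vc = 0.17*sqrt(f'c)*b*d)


Vc = 0.17 * sqrt(25) * 230 * 470 / 1000
= 91.89 kN

91.89


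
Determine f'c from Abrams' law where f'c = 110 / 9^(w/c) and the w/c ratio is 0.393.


f'c = 110 / 9^0.393
= 110 / 2.371
= 46.38 MPa

46.38


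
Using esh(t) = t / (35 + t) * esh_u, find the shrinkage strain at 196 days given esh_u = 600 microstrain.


esh(196) = 196 / (35 + 196) * 600
= 196 / 231 * 600
= 509.1 microstrain

509.1


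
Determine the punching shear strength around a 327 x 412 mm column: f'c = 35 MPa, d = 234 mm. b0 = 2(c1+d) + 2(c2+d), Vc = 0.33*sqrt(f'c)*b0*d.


b0 = 2*(327 + 234) + 2*(412 + 234) = 2414 mm
Vc = 0.33 * sqrt(35) * 2414 * 234 / 1000
= 1102.81 kN

1102.81


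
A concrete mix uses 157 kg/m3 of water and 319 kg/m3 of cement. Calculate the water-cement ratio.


w/c = water / cement
w/c = 157 / 319 = 0.492

0.492


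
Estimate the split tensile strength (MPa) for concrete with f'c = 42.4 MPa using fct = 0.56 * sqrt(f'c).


fct = 0.56 * sqrt(42.4)
= 0.56 * 6.512
= 3.646 MPa

3.646


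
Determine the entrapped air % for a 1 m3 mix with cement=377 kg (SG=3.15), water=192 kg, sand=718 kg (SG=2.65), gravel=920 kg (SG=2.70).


Vol cement = 377 / (3.15 * 1000) = 0.119683 m3
Vol water = 192 / 1000 = 0.192 m3
Vol sand = 718 / (2.65 * 1000) = 0.270943 m3
Vol gravel = 920 / (2.70 * 1000) = 0.340741 m3
Total solid + water volume = 0.923367 m3
Air = (1 - 0.923367) * 100 = 7.66%

7.66


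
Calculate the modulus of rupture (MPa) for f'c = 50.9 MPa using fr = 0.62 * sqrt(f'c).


fr = 0.62 * sqrt(50.9)
= 4.423 MPa

4.423


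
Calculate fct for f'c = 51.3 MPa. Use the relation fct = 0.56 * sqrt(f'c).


fct = 0.56 * sqrt(51.3)
= 0.56 * 7.162
= 4.011 MPa

4.011


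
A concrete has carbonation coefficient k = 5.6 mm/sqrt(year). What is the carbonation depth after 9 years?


depth = k * sqrt(t)
= 5.6 * sqrt(9)
= 16.8 mm

16.8


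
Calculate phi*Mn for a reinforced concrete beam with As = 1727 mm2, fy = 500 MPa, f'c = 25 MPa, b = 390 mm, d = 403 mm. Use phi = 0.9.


a = As * fy / (0.85 * f'c * b)
= 1727 * 500 / (0.85 * 25 * 390)
= 104.1931 mm
Mn = As * fy * (d - a/2) / 10^6
= 303.0051 kN-m
phi*Mn = 0.9 * 303.0051 = 272.7 kN-m

272.7


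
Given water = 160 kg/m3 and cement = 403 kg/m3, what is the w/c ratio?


w/c = water / cement
w/c = 160 / 403 = 0.397

0.397


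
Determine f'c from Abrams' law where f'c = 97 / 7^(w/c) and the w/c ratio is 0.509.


f'c = 97 / 7^0.509
= 97 / 2.692
= 36.03 MPa

36.03


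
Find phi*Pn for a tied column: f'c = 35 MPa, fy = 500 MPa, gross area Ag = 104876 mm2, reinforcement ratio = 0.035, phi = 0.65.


Ast = rho * Ag = 0.035 * 104876 = 3670.66 mm2
phi*Pn = 0.65 * 0.80 * (0.85 * 35 * (104876 - 3670.66) + 500 * 3670.66) / 1000
= 2520.02 kN

2520.02


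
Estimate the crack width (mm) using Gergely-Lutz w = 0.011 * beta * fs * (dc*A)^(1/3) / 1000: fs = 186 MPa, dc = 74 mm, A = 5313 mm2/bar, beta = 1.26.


w = 0.011 * beta * fs * (dc * A)^(1/3) / 1000
= 0.011 * 1.26 * 186 * (74 * 5313)^(1/3) / 1000
= 0.189 mm

0.189


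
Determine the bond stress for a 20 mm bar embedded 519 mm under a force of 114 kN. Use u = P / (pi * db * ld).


u = P / (pi * db * ld)
= 114 * 1000 / (pi * 20 * 519)
= 3.496 MPa

3.496


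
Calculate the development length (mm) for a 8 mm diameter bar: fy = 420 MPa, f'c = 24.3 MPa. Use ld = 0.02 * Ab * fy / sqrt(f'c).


Ab = pi * 8^2 / 4 = 50.265 mm2
ld = 0.02 * 50.265 * 420 / sqrt(24.3)
= 85.7 mm

85.7


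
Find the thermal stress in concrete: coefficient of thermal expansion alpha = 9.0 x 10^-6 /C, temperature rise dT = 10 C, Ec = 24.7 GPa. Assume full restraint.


sigma = alpha * dT * Ec
= 9.0e-6 * 10 * 24.7 * 1000
= 2.223 MPa

2.223


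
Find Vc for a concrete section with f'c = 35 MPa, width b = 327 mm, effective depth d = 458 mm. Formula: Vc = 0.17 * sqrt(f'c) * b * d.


Vc = 0.17 * sqrt(35) * 327 * 458 / 1000
= 150.62 kN

150.62


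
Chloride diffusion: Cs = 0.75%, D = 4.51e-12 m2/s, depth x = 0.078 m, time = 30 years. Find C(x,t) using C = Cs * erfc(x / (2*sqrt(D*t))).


t_seconds = 30 * 365.25 * 24 * 3600 = 946728000.0 s
arg = 0.078 / (2 * sqrt(4.51e-12 * 946728000.0))
= 0.5968
erfc(0.5968) = 0.3986
C = 0.75 * 0.3986 = 0.299%

0.299


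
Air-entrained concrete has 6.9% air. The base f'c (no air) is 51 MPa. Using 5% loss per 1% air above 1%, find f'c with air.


Strength loss = (6.9 - 1) * 5 = 29.5%
f'c = 51 * (1 - 29.5/100)
= 35.96 MPa

35.96


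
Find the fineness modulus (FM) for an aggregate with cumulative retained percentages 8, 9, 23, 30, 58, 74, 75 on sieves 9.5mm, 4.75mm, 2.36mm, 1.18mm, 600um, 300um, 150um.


FM = sum(cumulative % retained) / 100
= 277 / 100
= 2.77

2.77


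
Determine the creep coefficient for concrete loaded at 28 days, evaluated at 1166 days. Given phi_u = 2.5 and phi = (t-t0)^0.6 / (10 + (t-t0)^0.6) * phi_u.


dt = 1166 - 28 = 1138
phi = 1138^0.6 / (10 + 1138^0.6) * 2.5
= 2.18

2.18


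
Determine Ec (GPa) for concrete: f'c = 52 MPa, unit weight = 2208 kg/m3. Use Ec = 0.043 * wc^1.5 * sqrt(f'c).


Ec = 0.043 * 2208^1.5 * sqrt(52) / 1000
= 32.17 GPa

32.17


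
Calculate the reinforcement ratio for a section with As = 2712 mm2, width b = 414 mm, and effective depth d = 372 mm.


rho = As / (b * d)
= 2712 / (414 * 372)
= 0.0176

0.0176


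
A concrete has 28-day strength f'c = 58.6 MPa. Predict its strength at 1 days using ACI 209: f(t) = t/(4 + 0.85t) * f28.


f(1) = 1 / (4 + 0.85 * 1) * 58.6
= 1 / 4.85 * 58.6
= 12.08 MPa

12.08


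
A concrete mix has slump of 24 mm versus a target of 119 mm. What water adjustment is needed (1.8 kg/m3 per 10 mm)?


Difference = 119 - 24 = 95 mm
Water adjustment = 95 * 1.8 / 10 = 17.1 kg/m3

17.1


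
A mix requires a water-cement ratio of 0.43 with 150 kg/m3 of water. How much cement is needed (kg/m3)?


Cement = water / (w/c)
= 150 / 0.43
= 348.8 kg/m3

348.8


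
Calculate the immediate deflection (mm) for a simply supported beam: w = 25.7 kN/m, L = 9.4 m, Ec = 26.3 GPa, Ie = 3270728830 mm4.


Convert: L = 9.4 m = 9400 mm, Ec = 26.3 GPa = 26300 MPa
delta = 5 * 25.7 * 9400^4 / (384 * 26300 * 3270728830)
= 30.37 mm

30.37


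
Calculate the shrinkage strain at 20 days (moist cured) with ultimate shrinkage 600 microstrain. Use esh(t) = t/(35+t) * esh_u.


esh(20) = 20 / (35 + 20) * 600
= 20 / 55 * 600
= 218.2 microstrain

218.2


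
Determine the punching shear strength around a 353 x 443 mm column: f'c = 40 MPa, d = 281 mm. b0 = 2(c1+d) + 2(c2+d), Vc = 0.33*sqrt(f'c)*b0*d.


b0 = 2*(353 + 281) + 2*(443 + 281) = 2716 mm
Vc = 0.33 * sqrt(40) * 2716 * 281 / 1000
= 1592.87 kN

1592.87


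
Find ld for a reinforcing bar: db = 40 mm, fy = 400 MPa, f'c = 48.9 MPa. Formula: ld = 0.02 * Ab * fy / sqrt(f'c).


Ab = pi * 40^2 / 4 = 1256.637 mm2
ld = 0.02 * 1256.637 * 400 / sqrt(48.9)
= 1437.6 mm

1437.6


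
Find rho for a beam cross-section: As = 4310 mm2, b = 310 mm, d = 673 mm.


rho = As / (b * d)
= 4310 / (310 * 673)
= 0.0207

0.0207


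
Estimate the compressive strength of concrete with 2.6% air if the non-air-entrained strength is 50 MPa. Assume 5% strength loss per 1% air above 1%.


Strength loss = (2.6 - 1) * 5 = 8.0%
f'c = 50 * (1 - 8.0/100)
= 46.0 MPa

46.0


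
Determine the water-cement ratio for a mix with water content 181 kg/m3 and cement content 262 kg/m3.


w/c = water / cement
w/c = 181 / 262 = 0.691

0.691


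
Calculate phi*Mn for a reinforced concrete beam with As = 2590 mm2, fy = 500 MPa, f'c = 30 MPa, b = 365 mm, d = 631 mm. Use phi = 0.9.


a = As * fy / (0.85 * f'c * b)
= 2590 * 500 / (0.85 * 30 * 365)
= 139.1351 mm
Mn = As * fy * (d - a/2) / 10^6
= 727.055 kN-m
phi*Mn = 0.9 * 727.055 = 654.35 kN-m

654.35


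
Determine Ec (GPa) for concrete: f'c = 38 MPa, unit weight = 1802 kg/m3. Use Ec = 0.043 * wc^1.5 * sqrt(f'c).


Ec = 0.043 * 1802^1.5 * sqrt(38) / 1000
= 20.28 GPa

20.28


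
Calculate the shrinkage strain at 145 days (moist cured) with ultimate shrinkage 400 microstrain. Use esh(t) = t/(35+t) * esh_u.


esh(145) = 145 / (35 + 145) * 400
= 145 / 180 * 400
= 322.2 microstrain

322.2


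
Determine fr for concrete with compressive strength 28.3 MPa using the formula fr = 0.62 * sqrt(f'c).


fr = 0.62 * sqrt(28.3)
= 3.298 MPa

3.298


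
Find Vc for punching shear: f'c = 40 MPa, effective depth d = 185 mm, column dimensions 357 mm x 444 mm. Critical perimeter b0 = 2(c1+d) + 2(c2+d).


b0 = 2*(357 + 185) + 2*(444 + 185) = 2342 mm
Vc = 0.33 * sqrt(40) * 2342 * 185 / 1000
= 904.28 kN

904.28


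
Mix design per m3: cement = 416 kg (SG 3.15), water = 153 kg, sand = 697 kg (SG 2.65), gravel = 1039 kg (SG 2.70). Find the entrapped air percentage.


Vol cement = 416 / (3.15 * 1000) = 0.132063 m3
Vol water = 153 / 1000 = 0.153 m3
Vol sand = 697 / (2.65 * 1000) = 0.263019 m3
Vol gravel = 1039 / (2.70 * 1000) = 0.384815 m3
Total solid + water volume = 0.932897 m3
Air = (1 - 0.932897) * 100 = 6.71%

6.71


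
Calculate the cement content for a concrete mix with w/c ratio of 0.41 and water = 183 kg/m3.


Cement = water / (w/c)
= 183 / 0.41
= 446.3 kg/m3

446.3


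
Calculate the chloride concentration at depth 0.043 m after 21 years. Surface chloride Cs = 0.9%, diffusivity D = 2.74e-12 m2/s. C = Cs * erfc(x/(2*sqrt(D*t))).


t_seconds = 21 * 365.25 * 24 * 3600 = 662709600.0 s
arg = 0.043 / (2 * sqrt(2.74e-12 * 662709600.0))
= 0.5045
erfc(0.5045) = 0.4755
C = 0.9 * 0.4755 = 0.428%

0.428


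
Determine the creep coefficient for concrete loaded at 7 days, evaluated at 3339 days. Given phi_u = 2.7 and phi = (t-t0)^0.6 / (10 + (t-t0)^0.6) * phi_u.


dt = 3339 - 7 = 3332
phi = 3332^0.6 / (10 + 3332^0.6) * 2.7
= 2.507

2.507


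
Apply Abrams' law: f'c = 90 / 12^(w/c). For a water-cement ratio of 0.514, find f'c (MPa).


f'c = 90 / 12^0.514
= 90 / 3.587
= 25.09 MPa

25.09


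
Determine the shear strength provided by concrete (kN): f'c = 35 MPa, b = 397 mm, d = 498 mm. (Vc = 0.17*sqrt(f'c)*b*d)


Vc = 0.17 * sqrt(35) * 397 * 498 / 1000
= 198.84 kN

198.84


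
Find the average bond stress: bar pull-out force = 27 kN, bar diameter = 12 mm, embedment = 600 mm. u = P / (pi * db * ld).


u = P / (pi * db * ld)
= 27 * 1000 / (pi * 12 * 600)
= 1.194 MPa

1.194


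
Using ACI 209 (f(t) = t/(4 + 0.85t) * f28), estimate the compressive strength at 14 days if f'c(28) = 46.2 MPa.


f(14) = 14 / (4 + 0.85 * 14) * 46.2
= 14 / 15.9 * 46.2
= 40.68 MPa

40.68


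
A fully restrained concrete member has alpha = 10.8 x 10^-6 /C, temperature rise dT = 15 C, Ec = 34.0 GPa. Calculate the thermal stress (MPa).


sigma = alpha * dT * Ec
= 10.8e-6 * 15 * 34.0 * 1000
= 5.508 MPa

5.508


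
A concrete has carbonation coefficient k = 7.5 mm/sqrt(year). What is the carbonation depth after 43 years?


depth = k * sqrt(t)
= 7.5 * sqrt(43)
= 49.18 mm

49.18


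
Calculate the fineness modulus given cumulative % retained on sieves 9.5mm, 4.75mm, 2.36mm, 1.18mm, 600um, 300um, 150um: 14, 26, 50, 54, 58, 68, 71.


FM = sum(cumulative % retained) / 100
= 341 / 100
= 3.41

3.41


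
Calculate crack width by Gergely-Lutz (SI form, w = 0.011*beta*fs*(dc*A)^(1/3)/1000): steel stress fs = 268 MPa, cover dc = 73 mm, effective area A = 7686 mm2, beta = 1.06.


w = 0.011 * beta * fs * (dc * A)^(1/3) / 1000
= 0.011 * 1.06 * 268 * (73 * 7686)^(1/3) / 1000
= 0.258 mm

0.258


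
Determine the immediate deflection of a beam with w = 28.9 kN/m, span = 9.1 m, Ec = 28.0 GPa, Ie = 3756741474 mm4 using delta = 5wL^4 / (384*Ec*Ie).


Convert: L = 9.1 m = 9100 mm, Ec = 28.0 GPa = 28000 MPa
delta = 5 * 28.9 * 9100^4 / (384 * 28000 * 3756741474)
= 24.53 mm

24.53


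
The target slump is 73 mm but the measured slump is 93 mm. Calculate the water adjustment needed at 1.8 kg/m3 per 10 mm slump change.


Difference = 73 - 93 = -20 mm
Water adjustment = -20 * 1.8 / 10 = -3.6 kg/m3

-3.6


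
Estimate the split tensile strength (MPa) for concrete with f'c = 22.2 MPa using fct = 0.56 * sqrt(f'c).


fct = 0.56 * sqrt(22.2)
= 0.56 * 4.712
= 2.639 MPa

2.639


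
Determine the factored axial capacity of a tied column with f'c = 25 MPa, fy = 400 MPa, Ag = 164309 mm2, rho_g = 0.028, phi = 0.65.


Ast = rho * Ag = 0.028 * 164309 = 4600.652 mm2
phi*Pn = 0.65 * 0.80 * (0.85 * 25 * (164309 - 4600.652) + 400 * 4600.652) / 1000
= 2721.71 kN

2721.71


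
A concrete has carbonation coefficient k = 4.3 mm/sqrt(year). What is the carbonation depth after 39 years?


depth = k * sqrt(t)
= 4.3 * sqrt(39)
= 26.85 mm

26.85


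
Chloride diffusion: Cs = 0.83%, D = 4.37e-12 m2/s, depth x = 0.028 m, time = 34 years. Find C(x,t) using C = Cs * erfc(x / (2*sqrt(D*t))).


t_seconds = 34 * 365.25 * 24 * 3600 = 1072958400.0 s
arg = 0.028 / (2 * sqrt(4.37e-12 * 1072958400.0))
= 0.2045
erfc(0.2045) = 0.7725
C = 0.83 * 0.7725 = 0.6412%

0.6412


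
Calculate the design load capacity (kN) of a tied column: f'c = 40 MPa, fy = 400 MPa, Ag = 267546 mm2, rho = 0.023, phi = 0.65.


Ast = rho * Ag = 0.023 * 267546 = 6153.558 mm2
phi*Pn = 0.65 * 0.80 * (0.85 * 40 * (267546 - 6153.558) + 400 * 6153.558) / 1000
= 5901.36 kN

5901.36


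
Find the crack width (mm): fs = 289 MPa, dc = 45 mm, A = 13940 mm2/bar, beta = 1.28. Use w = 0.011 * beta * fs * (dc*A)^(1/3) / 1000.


w = 0.011 * beta * fs * (dc * A)^(1/3) / 1000
= 0.011 * 1.28 * 289 * (45 * 13940)^(1/3) / 1000
= 0.348 mm

0.348


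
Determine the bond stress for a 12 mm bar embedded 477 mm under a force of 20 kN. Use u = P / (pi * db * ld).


u = P / (pi * db * ld)
= 20 * 1000 / (pi * 12 * 477)
= 1.112 MPa

1.112


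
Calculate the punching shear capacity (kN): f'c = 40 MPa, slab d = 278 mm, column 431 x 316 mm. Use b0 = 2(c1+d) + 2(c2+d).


b0 = 2*(431 + 278) + 2*(316 + 278) = 2606 mm
Vc = 0.33 * sqrt(40) * 2606 * 278 / 1000
= 1512.04 kN

1512.04


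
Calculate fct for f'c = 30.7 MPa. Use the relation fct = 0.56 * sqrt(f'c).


fct = 0.56 * sqrt(30.7)
= 0.56 * 5.541
= 3.103 MPa

3.103


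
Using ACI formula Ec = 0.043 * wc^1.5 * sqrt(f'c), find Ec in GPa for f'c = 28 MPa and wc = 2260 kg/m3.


Ec = 0.043 * 2260^1.5 * sqrt(28) / 1000
= 24.45 GPa

24.45


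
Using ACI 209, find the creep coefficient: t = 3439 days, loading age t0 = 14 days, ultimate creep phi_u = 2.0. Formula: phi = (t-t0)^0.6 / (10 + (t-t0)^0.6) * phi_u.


dt = 3439 - 14 = 3425
phi = 3425^0.6 / (10 + 3425^0.6) * 2.0
= 1.859

1.859


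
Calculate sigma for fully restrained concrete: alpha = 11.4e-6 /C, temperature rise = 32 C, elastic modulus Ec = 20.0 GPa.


sigma = alpha * dT * Ec
= 11.4e-6 * 32 * 20.0 * 1000
= 7.296 MPa

7.296


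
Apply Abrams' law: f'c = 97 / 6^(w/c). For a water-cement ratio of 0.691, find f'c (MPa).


f'c = 97 / 6^0.691
= 97 / 3.449
= 28.12 MPa

28.12


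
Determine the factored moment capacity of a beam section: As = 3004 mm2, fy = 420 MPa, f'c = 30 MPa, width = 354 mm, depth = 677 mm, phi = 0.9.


a = As * fy / (0.85 * f'c * b)
= 3004 * 420 / (0.85 * 30 * 354)
= 139.7674 mm
Mn = As * fy * (d - a/2) / 10^6
= 765.9865 kN-m
phi*Mn = 0.9 * 765.9865 = 689.39 kN-m

689.39


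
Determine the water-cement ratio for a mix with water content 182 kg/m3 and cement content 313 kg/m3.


w/c = water / cement
w/c = 182 / 313 = 0.581

0.581


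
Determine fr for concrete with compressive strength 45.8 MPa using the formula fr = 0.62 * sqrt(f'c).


fr = 0.62 * sqrt(45.8)
= 4.196 MPa

4.196


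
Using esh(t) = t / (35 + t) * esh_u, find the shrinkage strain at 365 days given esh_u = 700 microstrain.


esh(365) = 365 / (35 + 365) * 700
= 365 / 400 * 700
= 638.8 microstrain

638.8


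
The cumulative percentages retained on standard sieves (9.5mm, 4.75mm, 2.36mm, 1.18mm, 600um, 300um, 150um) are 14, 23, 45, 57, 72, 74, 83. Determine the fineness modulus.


FM = sum(cumulative % retained) / 100
= 368 / 100
= 3.68

3.68


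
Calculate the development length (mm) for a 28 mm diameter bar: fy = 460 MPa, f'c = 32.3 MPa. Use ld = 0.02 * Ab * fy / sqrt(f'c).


Ab = pi * 28^2 / 4 = 615.752 mm2
ld = 0.02 * 615.752 * 460 / sqrt(32.3)
= 996.8 mm

996.8


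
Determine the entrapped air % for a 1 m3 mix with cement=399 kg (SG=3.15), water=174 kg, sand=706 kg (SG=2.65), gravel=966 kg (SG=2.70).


Vol cement = 399 / (3.15 * 1000) = 0.126667 m3
Vol water = 174 / 1000 = 0.174 m3
Vol sand = 706 / (2.65 * 1000) = 0.266415 m3
Vol gravel = 966 / (2.70 * 1000) = 0.357778 m3
Total solid + water volume = 0.92486 m3
Air = (1 - 0.92486) * 100 = 7.51%

7.51


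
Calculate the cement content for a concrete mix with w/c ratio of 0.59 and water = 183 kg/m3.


Cement = water / (w/c)
= 183 / 0.59
= 310.2 kg/m3

310.2


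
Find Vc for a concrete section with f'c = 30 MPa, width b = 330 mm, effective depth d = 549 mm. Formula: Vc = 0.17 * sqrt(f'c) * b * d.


Vc = 0.17 * sqrt(30) * 330 * 549 / 1000
= 168.69 kN

168.69


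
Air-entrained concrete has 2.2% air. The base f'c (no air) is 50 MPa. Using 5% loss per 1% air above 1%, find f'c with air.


Strength loss = (2.2 - 1) * 5 = 6.0%
f'c = 50 * (1 - 6.0/100)
= 47.0 MPa

47.0


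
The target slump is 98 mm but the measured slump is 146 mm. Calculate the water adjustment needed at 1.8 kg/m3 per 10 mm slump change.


Difference = 98 - 146 = -48 mm
Water adjustment = -48 * 1.8 / 10 = -8.6 kg/m3

-8.6


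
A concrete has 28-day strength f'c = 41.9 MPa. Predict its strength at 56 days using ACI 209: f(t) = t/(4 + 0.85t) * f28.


f(56) = 56 / (4 + 0.85 * 56) * 41.9
= 56 / 51.6 * 41.9
= 45.47 MPa

45.47


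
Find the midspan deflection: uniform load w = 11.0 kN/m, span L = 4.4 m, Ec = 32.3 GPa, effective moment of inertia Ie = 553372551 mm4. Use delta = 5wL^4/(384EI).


Convert: L = 4.4 m = 4400 mm, Ec = 32.3 GPa = 32300 MPa
delta = 5 * 11.0 * 4400^4 / (384 * 32300 * 553372551)
= 3.0 mm

3.0


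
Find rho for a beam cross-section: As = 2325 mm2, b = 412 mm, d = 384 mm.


rho = As / (b * d)
= 2325 / (412 * 384)
= 0.0147

0.0147


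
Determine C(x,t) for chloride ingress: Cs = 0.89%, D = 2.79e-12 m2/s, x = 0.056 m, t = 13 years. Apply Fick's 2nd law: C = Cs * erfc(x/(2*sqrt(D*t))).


t_seconds = 13 * 365.25 * 24 * 3600 = 410248800.0 s
arg = 0.056 / (2 * sqrt(2.79e-12 * 410248800.0))
= 0.8276
erfc(0.8276) = 0.2418
C = 0.89 * 0.2418 = 0.2152%

0.2152


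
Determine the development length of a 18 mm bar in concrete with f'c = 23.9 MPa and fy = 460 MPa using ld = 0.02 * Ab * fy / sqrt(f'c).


Ab = pi * 18^2 / 4 = 254.469 mm2
ld = 0.02 * 254.469 * 460 / sqrt(23.9)
= 478.9 mm

478.9


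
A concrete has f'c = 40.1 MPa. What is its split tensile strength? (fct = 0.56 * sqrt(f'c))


fct = 0.56 * sqrt(40.1)
= 0.56 * 6.332
= 3.546 MPa

3.546


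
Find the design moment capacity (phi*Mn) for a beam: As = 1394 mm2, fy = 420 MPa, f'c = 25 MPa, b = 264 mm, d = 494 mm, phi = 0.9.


a = As * fy / (0.85 * f'c * b)
= 1394 * 420 / (0.85 * 25 * 264)
= 104.3636 mm
Mn = As * fy * (d - a/2) / 10^6
= 258.6757 kN-m
phi*Mn = 0.9 * 258.6757 = 232.81 kN-m

232.81


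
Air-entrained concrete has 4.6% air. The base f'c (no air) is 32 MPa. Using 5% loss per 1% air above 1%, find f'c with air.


Strength loss = (4.6 - 1) * 5 = 18.0%
f'c = 32 * (1 - 18.0/100)
= 26.24 MPa

26.24


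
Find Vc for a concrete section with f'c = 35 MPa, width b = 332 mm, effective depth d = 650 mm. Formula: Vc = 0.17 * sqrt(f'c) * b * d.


Vc = 0.17 * sqrt(35) * 332 * 650 / 1000
= 217.04 kN

217.04


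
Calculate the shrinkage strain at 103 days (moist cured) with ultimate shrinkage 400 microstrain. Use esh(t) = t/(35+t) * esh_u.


esh(103) = 103 / (35 + 103) * 400
= 103 / 138 * 400
= 298.6 microstrain

298.6


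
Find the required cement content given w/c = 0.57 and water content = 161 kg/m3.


Cement = water / (w/c)
= 161 / 0.57
= 282.5 kg/m3

282.5


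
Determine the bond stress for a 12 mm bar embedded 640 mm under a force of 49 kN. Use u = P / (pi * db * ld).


u = P / (pi * db * ld)
= 49 * 1000 / (pi * 12 * 640)
= 2.031 MPa

2.031


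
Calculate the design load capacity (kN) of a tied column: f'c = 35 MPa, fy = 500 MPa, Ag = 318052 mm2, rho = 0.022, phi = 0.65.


Ast = rho * Ag = 0.022 * 318052 = 6997.144 mm2
phi*Pn = 0.65 * 0.80 * (0.85 * 35 * (318052 - 6997.144) + 500 * 6997.144) / 1000
= 6631.28 kN

6631.28


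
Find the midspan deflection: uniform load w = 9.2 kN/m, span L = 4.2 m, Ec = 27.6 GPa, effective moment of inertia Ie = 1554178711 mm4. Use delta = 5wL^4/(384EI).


Convert: L = 4.2 m = 4200 mm, Ec = 27.6 GPa = 27600 MPa
delta = 5 * 9.2 * 4200^4 / (384 * 27600 * 1554178711)
= 0.87 mm

0.87


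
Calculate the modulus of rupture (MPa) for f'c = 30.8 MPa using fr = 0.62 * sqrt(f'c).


fr = 0.62 * sqrt(30.8)
= 3.441 MPa

3.441


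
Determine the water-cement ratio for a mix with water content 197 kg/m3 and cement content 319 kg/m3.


w/c = water / cement
w/c = 197 / 319 = 0.618

0.618


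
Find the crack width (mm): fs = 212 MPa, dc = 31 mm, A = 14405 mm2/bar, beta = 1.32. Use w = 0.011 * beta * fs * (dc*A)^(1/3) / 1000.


w = 0.011 * beta * fs * (dc * A)^(1/3) / 1000
= 0.011 * 1.32 * 212 * (31 * 14405)^(1/3) / 1000
= 0.235 mm

0.235


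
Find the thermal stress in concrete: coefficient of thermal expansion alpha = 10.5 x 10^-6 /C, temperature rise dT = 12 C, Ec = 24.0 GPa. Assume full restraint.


sigma = alpha * dT * Ec
= 10.5e-6 * 12 * 24.0 * 1000
= 3.024 MPa

3.024


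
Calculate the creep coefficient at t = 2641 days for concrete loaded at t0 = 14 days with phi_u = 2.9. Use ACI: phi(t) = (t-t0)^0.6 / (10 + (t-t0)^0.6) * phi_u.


dt = 2641 - 14 = 2627
phi = 2627^0.6 / (10 + 2627^0.6) * 2.9
= 2.664

2.664
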